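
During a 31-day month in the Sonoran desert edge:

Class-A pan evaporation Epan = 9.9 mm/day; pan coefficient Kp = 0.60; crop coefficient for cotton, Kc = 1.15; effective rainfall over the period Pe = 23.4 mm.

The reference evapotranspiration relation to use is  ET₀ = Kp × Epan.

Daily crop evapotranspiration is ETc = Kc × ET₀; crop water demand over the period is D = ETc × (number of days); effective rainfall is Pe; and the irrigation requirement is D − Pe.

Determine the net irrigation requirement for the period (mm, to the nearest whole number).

ET₀ = 0.60 × 9.9 = 5.9400 mm/d
ETc = Kc × ET₀ = 1.15 × 5.9400 = 6.8310 mm/d
Crop demand D = ETc × 31 d = 6.8310 × 31 = 211.761 mm
D − Pe = 211.761 − 23.4 = 188.361 mm

188 mm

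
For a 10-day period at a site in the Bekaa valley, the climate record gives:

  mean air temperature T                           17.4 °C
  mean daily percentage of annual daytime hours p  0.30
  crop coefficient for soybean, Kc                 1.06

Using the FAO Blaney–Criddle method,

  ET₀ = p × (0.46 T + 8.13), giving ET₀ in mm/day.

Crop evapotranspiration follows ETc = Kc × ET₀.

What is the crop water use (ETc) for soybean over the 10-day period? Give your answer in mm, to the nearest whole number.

ET₀ = 0.30 × (0.46 × 17.4 + 8.13) = 0.30 × 16.134 = 4.8402 mm/d
ETc = Kc × ET₀ = 1.06 × 4.8402 = 5.1306 mm/d
Over 10 days: 5.1306 × 10 = 51.306 mm

51 mm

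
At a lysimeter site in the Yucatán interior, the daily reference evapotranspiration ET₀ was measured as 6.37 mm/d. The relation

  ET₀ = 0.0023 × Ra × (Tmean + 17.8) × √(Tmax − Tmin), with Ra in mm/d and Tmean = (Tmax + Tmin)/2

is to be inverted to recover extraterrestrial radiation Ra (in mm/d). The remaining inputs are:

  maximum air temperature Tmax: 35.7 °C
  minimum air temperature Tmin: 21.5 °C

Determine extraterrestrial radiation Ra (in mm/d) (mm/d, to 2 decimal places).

15.84 mm/d

Tmean = 28.60 °C; √ΔT = 3.7683
Ra = ET₀ / [0.0023 × (Tmean+17.8) × √ΔT] = 6.37 / (0.0023 × 46.40 × 3.7683) = 15.840 mm/d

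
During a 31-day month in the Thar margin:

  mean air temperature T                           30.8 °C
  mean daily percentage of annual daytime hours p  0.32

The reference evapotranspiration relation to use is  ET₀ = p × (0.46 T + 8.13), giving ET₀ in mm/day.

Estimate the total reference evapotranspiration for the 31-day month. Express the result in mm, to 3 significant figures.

221 mm

ET₀ = 0.32 × (0.46 × 30.8 + 8.13) = 0.32 × 22.298 = 7.1354 mm/d
Monthly total = 7.1354 × 31 = 221.197 mm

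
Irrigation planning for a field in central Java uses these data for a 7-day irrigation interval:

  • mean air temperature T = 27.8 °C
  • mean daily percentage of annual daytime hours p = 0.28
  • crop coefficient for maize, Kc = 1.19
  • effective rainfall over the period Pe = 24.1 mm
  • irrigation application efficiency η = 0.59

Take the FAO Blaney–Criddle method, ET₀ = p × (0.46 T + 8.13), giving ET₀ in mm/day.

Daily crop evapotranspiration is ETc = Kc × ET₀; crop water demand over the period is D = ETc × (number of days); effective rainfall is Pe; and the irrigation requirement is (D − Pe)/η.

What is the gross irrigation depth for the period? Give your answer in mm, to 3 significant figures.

ET₀ = 0.28 × (0.46 × 27.8 + 8.13) = 0.28 × 20.918 = 5.8570 mm/d
ETc = Kc × ET₀ = 1.19 × 5.8570 = 6.9698 mm/d
Crop demand D = ETc × 7 d = 6.9698 × 7 = 48.789 mm
D − Pe = 48.789 − 24.1 = 24.689 mm
Gross irrigation = 24.689 / 0.59 = 41.846 mm

41.8 mm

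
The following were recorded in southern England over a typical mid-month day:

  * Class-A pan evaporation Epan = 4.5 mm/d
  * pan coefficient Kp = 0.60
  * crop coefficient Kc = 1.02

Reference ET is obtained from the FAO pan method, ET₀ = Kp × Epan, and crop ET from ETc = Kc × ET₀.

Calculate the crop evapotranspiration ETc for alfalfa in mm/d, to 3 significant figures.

ET₀ = 0.60 × 4.5 = 2.7000 mm/d
ETc = Kc × ET₀ = 1.02 × 2.7000 = 2.7540 mm/d

2.75 mm/d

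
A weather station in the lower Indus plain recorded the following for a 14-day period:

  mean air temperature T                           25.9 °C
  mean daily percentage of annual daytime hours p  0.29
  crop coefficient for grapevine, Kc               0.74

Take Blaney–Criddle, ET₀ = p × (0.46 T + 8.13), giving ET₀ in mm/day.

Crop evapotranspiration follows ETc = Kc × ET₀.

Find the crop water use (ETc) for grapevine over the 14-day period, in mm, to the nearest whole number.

60 mm

ET₀ = 0.29 × (0.46 × 25.9 + 8.13) = 0.29 × 20.044 = 5.8128 mm/d
ETc = Kc × ET₀ = 0.74 × 5.8128 = 4.3015 mm/d
Over 14 days: 4.3015 × 14 = 60.221 mm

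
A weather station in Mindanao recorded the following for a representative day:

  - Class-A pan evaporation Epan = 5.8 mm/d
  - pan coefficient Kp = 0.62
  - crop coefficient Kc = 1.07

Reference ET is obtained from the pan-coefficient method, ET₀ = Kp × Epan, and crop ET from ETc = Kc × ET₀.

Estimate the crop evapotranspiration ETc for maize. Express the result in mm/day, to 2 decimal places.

ET₀ = 0.62 × 5.8 = 3.5960 mm/d
ETc = Kc × ET₀ = 1.07 × 3.5960 = 3.8477 mm/d

3.85 mm/day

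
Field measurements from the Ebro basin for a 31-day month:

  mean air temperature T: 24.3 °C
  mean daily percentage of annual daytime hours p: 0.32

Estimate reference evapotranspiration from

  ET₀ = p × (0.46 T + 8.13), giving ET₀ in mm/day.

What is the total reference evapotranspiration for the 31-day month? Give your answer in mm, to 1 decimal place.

191.5 mm

ET₀ = 0.32 × (0.46 × 24.3 + 8.13) = 0.32 × 19.308 = 6.1786 mm/d
Monthly total = 6.1786 × 31 = 191.537 mm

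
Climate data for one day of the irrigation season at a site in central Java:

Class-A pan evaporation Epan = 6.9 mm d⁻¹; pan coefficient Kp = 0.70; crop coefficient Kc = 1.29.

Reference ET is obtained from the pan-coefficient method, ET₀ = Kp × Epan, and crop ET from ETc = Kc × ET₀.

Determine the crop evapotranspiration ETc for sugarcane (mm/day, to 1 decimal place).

6.2 mm/day

ET₀ = 0.70 × 6.9 = 4.8300 mm/d
ETc = Kc × ET₀ = 1.29 × 4.8300 = 6.2307 mm/d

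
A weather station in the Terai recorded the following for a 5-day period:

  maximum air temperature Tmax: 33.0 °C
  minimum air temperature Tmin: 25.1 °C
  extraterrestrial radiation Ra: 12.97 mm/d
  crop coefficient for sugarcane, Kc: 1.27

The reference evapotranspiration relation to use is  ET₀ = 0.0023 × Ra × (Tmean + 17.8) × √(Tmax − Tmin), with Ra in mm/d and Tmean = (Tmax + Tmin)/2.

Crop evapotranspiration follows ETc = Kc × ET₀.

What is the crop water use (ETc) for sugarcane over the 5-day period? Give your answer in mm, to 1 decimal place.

Tmean = (33.0 + 25.1)/2 = 29.05 °C
ET₀ = 0.0023 × 12.97 × (29.05 + 17.8) × √7.9 = 0.0023 × 12.97 × 46.85 × 2.8107 = 3.9282 mm/d
ETc = Kc × ET₀ = 1.27 × 3.9282 = 4.9888 mm/d
Over 5 days: 4.9888 × 5 = 24.944 mm

24.9 mm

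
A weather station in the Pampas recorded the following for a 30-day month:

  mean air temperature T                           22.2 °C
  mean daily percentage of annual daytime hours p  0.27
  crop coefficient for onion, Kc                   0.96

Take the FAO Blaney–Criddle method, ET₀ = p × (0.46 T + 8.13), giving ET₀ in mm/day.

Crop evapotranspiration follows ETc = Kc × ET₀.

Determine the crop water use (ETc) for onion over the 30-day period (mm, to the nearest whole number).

143 mm

ET₀ = 0.27 × (0.46 × 22.2 + 8.13) = 0.27 × 18.342 = 4.9523 mm/d
ETc = Kc × ET₀ = 0.96 × 4.9523 = 4.7542 mm/d
Over 30 days: 4.7542 × 30 = 142.626 mm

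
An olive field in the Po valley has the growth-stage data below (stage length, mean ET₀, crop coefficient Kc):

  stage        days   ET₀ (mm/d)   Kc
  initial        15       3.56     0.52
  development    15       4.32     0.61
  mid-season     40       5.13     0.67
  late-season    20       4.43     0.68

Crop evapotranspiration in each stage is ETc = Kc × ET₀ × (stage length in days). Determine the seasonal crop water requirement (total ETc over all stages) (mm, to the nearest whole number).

265 mm

initial: 0.52 × 3.56 × 15 = 27.77 mm
development: 0.61 × 4.32 × 15 = 39.53 mm
mid-season: 0.67 × 5.13 × 40 = 137.48 mm
late-season: 0.68 × 4.43 × 20 = 60.25 mm
Seasonal total = 265.03 mm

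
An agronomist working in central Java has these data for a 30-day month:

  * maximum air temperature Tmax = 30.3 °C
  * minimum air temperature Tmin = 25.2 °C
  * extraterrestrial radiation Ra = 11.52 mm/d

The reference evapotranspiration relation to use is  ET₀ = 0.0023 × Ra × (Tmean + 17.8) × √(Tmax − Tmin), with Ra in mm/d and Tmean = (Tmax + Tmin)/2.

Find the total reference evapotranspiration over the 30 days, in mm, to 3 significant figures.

Tmean = (30.3 + 25.2)/2 = 27.75 °C
ET₀ = 0.0023 × 11.52 × (27.75 + 17.8) × √5.1 = 0.0023 × 11.52 × 45.55 × 2.2583 = 2.7255 mm/d
Over 30 days: 2.7255 × 30 = 81.765 mm

81.8 mm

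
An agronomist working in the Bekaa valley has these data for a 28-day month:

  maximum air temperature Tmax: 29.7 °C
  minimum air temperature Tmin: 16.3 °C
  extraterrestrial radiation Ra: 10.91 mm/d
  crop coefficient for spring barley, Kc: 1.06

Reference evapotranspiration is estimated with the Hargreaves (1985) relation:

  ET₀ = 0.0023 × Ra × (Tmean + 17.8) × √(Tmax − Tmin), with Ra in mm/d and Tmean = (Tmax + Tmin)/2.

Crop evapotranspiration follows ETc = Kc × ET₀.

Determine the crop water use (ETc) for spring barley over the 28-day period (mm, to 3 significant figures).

Tmean = (29.7 + 16.3)/2 = 23.00 °C
ET₀ = 0.0023 × 10.91 × (23.00 + 17.8) × √13.4 = 0.0023 × 10.91 × 40.80 × 3.6606 = 3.7477 mm/d
ETc = Kc × ET₀ = 1.06 × 3.7477 = 3.9726 mm/d
Over 28 days: 3.9726 × 28 = 111.233 mm

111 mm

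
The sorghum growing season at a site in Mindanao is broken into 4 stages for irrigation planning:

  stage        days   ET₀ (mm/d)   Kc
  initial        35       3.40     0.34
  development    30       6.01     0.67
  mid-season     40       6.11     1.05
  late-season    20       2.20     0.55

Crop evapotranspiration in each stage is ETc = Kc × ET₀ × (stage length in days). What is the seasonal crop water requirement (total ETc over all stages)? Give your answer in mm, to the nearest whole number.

initial: 0.34 × 3.40 × 35 = 40.46 mm
development: 0.67 × 6.01 × 30 = 120.80 mm
mid-season: 1.05 × 6.11 × 40 = 256.62 mm
late-season: 0.55 × 2.20 × 20 = 24.20 mm
Seasonal total = 442.08 mm

442 mm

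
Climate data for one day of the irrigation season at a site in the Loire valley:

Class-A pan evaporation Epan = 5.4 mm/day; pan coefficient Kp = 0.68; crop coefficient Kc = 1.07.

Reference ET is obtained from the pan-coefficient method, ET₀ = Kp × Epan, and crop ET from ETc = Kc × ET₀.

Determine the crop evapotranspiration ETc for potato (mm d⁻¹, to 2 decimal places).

3.93 mm d⁻¹

ET₀ = 0.68 × 5.4 = 3.6720 mm/d
ETc = Kc × ET₀ = 1.07 × 3.6720 = 3.9290 mm/d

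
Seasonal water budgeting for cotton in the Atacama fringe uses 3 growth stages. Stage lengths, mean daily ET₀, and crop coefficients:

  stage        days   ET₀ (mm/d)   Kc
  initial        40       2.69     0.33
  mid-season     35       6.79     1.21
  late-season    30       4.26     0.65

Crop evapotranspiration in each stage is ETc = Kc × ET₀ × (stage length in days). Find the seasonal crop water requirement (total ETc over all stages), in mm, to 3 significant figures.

initial: 0.33 × 2.69 × 40 = 35.51 mm
mid-season: 1.21 × 6.79 × 35 = 287.56 mm
late-season: 0.65 × 4.26 × 30 = 83.07 mm
Seasonal total = 406.14 mm

406 mm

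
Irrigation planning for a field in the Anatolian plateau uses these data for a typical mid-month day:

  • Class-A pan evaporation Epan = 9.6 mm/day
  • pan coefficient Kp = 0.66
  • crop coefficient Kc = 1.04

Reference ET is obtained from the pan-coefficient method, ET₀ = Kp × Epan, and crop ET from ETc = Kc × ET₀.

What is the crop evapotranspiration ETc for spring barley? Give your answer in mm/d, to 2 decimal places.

ET₀ = 0.66 × 9.6 = 6.3360 mm/d
ETc = Kc × ET₀ = 1.04 × 6.3360 = 6.5894 mm/d

6.59 mm/d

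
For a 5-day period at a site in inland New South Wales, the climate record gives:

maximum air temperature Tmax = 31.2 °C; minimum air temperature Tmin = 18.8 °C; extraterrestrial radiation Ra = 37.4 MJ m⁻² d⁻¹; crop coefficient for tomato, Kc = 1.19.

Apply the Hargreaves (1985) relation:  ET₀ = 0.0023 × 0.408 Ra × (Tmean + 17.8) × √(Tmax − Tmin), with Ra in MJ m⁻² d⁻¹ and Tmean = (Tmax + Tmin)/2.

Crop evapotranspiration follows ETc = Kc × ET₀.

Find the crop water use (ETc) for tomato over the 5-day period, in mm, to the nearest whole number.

Tmean = (31.2 + 18.8)/2 = 25.00 °C
0.408 Ra = 0.408 × 37.4 = 15.2592 mm/d equivalent
ET₀ = 0.0023 × 15.2592 × (25.00 + 17.8) × √12.4 = 0.0023 × 15.2592 × 42.80 × 3.5214 = 5.2896 mm/d
ETc = Kc × ET₀ = 1.19 × 5.2896 = 6.2946 mm/d
Over 5 days: 6.2946 × 5 = 31.473 mm

31 mm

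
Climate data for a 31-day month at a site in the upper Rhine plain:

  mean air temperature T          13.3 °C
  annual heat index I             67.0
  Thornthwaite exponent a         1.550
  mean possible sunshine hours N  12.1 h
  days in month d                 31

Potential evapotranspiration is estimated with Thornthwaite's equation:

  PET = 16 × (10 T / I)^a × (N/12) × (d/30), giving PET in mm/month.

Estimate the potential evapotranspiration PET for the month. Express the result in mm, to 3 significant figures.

10T/I = 10 × 13.3 / 67.0 = 1.9851
(10T/I)^a = 1.9851^1.550 = 2.8944
Uncorrected PET = 16 × 2.8944 = 46.310 mm
Correction = (N/12)(d/30) = (12.1/12)(31/30) = 1.0419
PET = 46.310 × 1.0419 = 48.250 mm/month

48.3 mm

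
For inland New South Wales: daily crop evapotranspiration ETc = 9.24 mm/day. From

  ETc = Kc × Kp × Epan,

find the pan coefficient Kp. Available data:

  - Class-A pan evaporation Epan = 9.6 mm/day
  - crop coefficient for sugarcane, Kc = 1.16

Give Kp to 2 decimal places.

0.83

ETc = Kc × Kp × Epan  ⇒  Kp = ETc / (Kc × Epan)
Kp = 9.24 / (1.16 × 9.6) = 9.24 / 11.136 = 0.8297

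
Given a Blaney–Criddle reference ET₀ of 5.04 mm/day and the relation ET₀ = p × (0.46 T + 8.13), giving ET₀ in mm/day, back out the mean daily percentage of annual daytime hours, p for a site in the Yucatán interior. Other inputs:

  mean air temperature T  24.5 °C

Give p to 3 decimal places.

p = ET₀ / (0.46 T + 8.13) = 5.04 / (0.46 × 24.5 + 8.13) = 5.04 / 19.400 = 0.2598

0.260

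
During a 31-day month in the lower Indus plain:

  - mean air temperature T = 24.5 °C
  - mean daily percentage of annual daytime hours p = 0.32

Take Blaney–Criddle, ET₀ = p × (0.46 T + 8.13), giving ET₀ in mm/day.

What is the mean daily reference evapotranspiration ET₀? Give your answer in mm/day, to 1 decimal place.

6.2 mm/day

ET₀ = 0.32 × (0.46 × 24.5 + 8.13) = 0.32 × 19.400 = 6.2080 mm/d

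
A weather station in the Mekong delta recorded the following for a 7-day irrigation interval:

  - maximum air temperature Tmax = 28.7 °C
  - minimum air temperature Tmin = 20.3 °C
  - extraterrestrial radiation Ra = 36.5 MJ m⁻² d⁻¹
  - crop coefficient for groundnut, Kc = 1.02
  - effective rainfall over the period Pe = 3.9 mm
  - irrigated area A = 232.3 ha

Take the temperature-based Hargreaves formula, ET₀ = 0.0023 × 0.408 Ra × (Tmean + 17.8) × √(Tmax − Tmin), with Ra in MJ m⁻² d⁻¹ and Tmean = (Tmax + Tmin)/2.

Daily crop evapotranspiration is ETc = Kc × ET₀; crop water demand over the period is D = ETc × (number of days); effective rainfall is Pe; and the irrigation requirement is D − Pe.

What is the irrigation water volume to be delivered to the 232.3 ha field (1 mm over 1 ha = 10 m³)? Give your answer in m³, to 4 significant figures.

60590 m³

Tmean = (28.7 + 20.3)/2 = 24.50 °C
0.408 Ra = 0.408 × 36.5 = 14.8920 mm/d equivalent
ET₀ = 0.0023 × 14.8920 × (24.50 + 17.8) × √8.4 = 0.0023 × 14.8920 × 42.30 × 2.8983 = 4.1992 mm/d
ETc = Kc × ET₀ = 1.02 × 4.1992 = 4.2832 mm/d
Crop demand D = ETc × 7 d = 4.2832 × 7 = 29.982 mm
D − Pe = 29.982 − 3.9 = 26.082 mm
Volume = 26.082 mm × 232.3 ha × 10 = 60588.5 m³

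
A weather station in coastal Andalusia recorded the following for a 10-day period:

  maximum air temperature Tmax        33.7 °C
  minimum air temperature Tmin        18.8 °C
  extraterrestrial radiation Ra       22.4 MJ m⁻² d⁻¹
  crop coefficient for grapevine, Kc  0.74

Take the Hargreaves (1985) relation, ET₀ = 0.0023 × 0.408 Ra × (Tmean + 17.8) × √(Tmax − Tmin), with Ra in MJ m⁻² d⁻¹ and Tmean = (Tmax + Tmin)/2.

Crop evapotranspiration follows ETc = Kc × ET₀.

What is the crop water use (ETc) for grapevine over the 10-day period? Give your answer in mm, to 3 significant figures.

26.4 mm

Tmean = (33.7 + 18.8)/2 = 26.25 °C
0.408 Ra = 0.408 × 22.4 = 9.1392 mm/d equivalent
ET₀ = 0.0023 × 9.1392 × (26.25 + 17.8) × √14.9 = 0.0023 × 9.1392 × 44.05 × 3.8601 = 3.5742 mm/d
ETc = Kc × ET₀ = 0.74 × 3.5742 = 2.6449 mm/d
Over 10 days: 2.6449 × 10 = 26.449 mm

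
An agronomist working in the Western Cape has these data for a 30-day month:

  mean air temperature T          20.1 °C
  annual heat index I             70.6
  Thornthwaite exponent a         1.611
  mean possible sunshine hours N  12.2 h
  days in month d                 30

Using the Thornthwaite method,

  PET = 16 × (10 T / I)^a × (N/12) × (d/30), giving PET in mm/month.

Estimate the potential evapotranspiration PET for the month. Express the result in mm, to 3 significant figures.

87.8 mm

10T/I = 10 × 20.1 / 70.6 = 2.8470
(10T/I)^a = 2.8470^1.611 = 5.3953
Uncorrected PET = 16 × 5.3953 = 86.325 mm
Correction = (N/12)(d/30) = (12.2/12)(30/30) = 1.0167
PET = 86.325 × 1.0167 = 87.767 mm/month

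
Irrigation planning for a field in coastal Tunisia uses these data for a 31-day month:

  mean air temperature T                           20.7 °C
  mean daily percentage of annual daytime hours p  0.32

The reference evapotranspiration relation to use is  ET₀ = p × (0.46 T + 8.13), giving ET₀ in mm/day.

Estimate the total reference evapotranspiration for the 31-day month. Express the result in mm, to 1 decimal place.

175.1 mm

ET₀ = 0.32 × (0.46 × 20.7 + 8.13) = 0.32 × 17.652 = 5.6486 mm/d
Monthly total = 5.6486 × 31 = 175.107 mm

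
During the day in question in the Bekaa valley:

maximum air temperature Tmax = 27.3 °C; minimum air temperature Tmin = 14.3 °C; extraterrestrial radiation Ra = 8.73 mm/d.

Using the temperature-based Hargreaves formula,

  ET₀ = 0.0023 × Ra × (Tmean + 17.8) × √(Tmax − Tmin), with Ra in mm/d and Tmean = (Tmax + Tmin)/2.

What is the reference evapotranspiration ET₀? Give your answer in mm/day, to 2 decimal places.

2.79 mm/day

Tmean = (27.3 + 14.3)/2 = 20.80 °C
ET₀ = 0.0023 × 8.73 × (20.80 + 17.8) × √13.0 = 0.0023 × 8.73 × 38.60 × 3.6056 = 2.7945 mm/d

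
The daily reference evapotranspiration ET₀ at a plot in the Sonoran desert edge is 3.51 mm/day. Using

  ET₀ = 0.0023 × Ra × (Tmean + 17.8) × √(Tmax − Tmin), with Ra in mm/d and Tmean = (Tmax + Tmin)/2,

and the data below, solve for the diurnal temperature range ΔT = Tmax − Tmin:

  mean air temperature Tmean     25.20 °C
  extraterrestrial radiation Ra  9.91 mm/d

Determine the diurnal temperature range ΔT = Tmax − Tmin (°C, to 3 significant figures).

12.8 °C

√ΔT = ET₀ / [0.0023 × Ra × (Tmean+17.8)] = 3.51 / (0.0023 × 9.91 × 43.00) = 3.5813
ΔT = 3.5813² = 12.826 °C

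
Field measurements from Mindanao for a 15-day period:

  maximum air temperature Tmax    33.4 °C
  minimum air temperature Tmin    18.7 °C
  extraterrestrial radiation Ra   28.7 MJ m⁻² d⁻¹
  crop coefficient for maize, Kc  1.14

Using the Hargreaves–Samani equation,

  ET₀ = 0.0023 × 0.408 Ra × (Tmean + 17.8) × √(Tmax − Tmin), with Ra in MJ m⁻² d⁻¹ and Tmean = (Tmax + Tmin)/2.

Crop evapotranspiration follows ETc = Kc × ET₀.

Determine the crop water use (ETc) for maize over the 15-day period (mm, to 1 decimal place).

77.4 mm

Tmean = (33.4 + 18.7)/2 = 26.05 °C
0.408 Ra = 0.408 × 28.7 = 11.7096 mm/d equivalent
ET₀ = 0.0023 × 11.7096 × (26.05 + 17.8) × √14.7 = 0.0023 × 11.7096 × 43.85 × 3.8341 = 4.5280 mm/d
ETc = Kc × ET₀ = 1.14 × 4.5280 = 5.1619 mm/d
Over 15 days: 5.1619 × 15 = 77.429 mm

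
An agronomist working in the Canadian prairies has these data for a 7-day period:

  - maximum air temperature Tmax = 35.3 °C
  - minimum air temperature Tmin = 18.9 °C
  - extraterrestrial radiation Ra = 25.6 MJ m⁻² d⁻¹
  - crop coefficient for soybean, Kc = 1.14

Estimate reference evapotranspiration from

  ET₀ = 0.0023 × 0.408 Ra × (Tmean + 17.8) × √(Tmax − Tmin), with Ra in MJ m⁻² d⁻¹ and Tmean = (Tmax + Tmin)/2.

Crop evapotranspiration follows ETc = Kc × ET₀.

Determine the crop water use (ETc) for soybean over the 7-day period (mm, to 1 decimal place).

34.9 mm

Tmean = (35.3 + 18.9)/2 = 27.10 °C
0.408 Ra = 0.408 × 25.6 = 10.4448 mm/d equivalent
ET₀ = 0.0023 × 10.4448 × (27.10 + 17.8) × √16.4 = 0.0023 × 10.4448 × 44.90 × 4.0497 = 4.3681 mm/d
ETc = Kc × ET₀ = 1.14 × 4.3681 = 4.9796 mm/d
Over 7 days: 4.9796 × 7 = 34.857 mm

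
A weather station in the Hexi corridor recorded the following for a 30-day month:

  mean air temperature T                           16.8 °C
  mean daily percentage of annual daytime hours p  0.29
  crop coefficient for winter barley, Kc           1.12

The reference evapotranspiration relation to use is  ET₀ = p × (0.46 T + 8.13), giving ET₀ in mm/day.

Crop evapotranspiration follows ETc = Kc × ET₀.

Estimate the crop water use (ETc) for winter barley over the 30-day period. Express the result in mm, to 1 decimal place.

ET₀ = 0.29 × (0.46 × 16.8 + 8.13) = 0.29 × 15.858 = 4.5988 mm/d
ETc = Kc × ET₀ = 1.12 × 4.5988 = 5.1507 mm/d
Over 30 days: 5.1507 × 30 = 154.521 mm

154.5 mm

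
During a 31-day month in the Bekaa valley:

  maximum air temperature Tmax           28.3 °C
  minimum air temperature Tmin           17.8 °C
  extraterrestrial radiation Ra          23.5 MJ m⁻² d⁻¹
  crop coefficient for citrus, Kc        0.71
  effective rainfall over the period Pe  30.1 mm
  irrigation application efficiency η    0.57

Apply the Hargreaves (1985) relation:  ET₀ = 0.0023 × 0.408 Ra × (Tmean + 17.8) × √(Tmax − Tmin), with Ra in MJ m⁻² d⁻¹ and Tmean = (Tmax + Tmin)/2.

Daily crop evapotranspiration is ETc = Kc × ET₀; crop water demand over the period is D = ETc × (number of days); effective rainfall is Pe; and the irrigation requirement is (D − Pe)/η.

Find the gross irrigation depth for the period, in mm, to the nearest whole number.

60 mm

Tmean = (28.3 + 17.8)/2 = 23.05 °C
0.408 Ra = 0.408 × 23.5 = 9.5880 mm/d equivalent
ET₀ = 0.0023 × 9.5880 × (23.05 + 17.8) × √10.5 = 0.0023 × 9.5880 × 40.85 × 3.2404 = 2.9191 mm/d
ETc = Kc × ET₀ = 0.71 × 2.9191 = 2.0726 mm/d
Crop demand D = ETc × 31 d = 2.0726 × 31 = 64.251 mm
D − Pe = 64.251 − 30.1 = 34.151 mm
Gross irrigation = 34.151 / 0.57 = 59.914 mm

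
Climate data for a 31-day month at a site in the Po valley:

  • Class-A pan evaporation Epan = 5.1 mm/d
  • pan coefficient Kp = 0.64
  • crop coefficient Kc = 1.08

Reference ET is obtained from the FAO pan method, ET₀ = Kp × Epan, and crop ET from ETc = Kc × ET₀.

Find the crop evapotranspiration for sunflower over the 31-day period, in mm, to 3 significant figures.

ET₀ = 0.64 × 5.1 = 3.2640 mm/d
ETc = Kc × ET₀ = 1.08 × 3.2640 = 3.5251 mm/d
Over 31 days: 3.5251 × 31 = 109.278 mm

109 mm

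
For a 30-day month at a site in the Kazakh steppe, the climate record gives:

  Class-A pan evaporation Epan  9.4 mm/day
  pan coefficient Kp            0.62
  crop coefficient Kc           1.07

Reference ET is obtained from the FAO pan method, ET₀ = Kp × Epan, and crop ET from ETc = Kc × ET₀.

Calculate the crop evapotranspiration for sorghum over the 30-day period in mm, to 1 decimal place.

187.1 mm

ET₀ = 0.62 × 9.4 = 5.8280 mm/d
ETc = Kc × ET₀ = 1.07 × 5.8280 = 6.2360 mm/d
Over 30 days: 6.2360 × 30 = 187.080 mm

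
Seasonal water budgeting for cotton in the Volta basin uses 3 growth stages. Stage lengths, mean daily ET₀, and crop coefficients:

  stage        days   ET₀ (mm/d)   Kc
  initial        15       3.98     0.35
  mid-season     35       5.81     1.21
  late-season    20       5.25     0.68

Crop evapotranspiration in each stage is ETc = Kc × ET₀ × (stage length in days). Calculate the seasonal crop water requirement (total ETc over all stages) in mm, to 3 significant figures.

338 mm

initial: 0.35 × 3.98 × 15 = 20.90 mm
mid-season: 1.21 × 5.81 × 35 = 246.05 mm
late-season: 0.68 × 5.25 × 20 = 71.40 mm
Seasonal total = 338.35 mm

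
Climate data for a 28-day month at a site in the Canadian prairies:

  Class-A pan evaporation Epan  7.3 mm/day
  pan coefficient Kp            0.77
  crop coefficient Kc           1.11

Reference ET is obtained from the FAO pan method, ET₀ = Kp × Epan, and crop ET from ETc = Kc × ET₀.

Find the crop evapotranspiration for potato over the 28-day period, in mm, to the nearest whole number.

ET₀ = 0.77 × 7.3 = 5.6210 mm/d
ETc = Kc × ET₀ = 1.11 × 5.6210 = 6.2393 mm/d
Over 28 days: 6.2393 × 28 = 174.700 mm

175 mm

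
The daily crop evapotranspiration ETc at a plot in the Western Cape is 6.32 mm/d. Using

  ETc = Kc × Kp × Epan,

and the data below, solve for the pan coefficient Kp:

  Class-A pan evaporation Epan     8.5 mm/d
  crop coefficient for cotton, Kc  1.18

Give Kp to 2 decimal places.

0.63

ETc = Kc × Kp × Epan  ⇒  Kp = ETc / (Kc × Epan)
Kp = 6.32 / (1.18 × 8.5) = 6.32 / 10.030 = 0.6301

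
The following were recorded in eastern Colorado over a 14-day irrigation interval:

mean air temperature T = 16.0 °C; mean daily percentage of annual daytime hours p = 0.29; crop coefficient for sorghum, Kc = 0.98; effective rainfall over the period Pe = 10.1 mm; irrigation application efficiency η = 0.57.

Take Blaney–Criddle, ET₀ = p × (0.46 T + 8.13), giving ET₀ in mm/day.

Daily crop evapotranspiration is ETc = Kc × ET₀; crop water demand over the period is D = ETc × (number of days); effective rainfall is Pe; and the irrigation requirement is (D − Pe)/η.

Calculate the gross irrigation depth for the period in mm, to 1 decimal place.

ET₀ = 0.29 × (0.46 × 16.0 + 8.13) = 0.29 × 15.490 = 4.4921 mm/d
ETc = Kc × ET₀ = 0.98 × 4.4921 = 4.4023 mm/d
Crop demand D = ETc × 14 d = 4.4023 × 14 = 61.632 mm
D − Pe = 61.632 − 10.1 = 51.532 mm
Gross irrigation = 51.532 / 0.57 = 90.407 mm

90.4 mm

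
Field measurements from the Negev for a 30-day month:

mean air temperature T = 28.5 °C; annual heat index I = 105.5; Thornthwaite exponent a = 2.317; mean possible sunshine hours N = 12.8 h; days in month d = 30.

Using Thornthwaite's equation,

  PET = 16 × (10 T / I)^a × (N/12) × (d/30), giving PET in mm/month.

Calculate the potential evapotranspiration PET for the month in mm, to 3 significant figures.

10T/I = 10 × 28.5 / 105.5 = 2.7014
(10T/I)^a = 2.7014^2.317 = 9.9998
Uncorrected PET = 16 × 9.9998 = 159.997 mm
Correction = (N/12)(d/30) = (12.8/12)(30/30) = 1.0667
PET = 159.997 × 1.0667 = 170.669 mm/month

171 mm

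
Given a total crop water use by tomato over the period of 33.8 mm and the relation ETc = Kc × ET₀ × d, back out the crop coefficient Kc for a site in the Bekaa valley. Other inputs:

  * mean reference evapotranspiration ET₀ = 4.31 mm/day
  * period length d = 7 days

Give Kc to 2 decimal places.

1.12

ETc = Kc × ET₀ × d  ⇒  Kc = ETc / (ET₀ × d)
Kc = 33.8 / (4.31 × 7) = 33.8 / 30.17 = 1.1203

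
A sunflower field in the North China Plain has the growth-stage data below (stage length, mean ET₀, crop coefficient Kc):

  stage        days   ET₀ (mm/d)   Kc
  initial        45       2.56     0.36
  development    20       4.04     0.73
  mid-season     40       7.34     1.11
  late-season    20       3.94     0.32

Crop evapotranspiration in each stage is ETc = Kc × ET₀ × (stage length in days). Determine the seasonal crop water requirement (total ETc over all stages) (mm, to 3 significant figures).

452 mm

initial: 0.36 × 2.56 × 45 = 41.47 mm
development: 0.73 × 4.04 × 20 = 58.98 mm
mid-season: 1.11 × 7.34 × 40 = 325.90 mm
late-season: 0.32 × 3.94 × 20 = 25.22 mm
Seasonal total = 451.57 mm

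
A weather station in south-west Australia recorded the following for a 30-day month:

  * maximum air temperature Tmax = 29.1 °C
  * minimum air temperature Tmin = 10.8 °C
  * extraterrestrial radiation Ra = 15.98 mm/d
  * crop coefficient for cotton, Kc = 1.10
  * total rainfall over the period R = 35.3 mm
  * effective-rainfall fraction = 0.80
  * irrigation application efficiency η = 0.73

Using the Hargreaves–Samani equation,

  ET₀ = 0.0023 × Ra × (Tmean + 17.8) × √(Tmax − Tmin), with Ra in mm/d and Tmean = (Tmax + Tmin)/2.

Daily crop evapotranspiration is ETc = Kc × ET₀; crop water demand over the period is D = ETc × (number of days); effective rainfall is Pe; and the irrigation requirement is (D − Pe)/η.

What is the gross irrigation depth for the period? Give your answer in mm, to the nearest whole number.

Tmean = (29.1 + 10.8)/2 = 19.95 °C
ET₀ = 0.0023 × 15.98 × (19.95 + 17.8) × √18.3 = 0.0023 × 15.98 × 37.75 × 4.2778 = 5.9353 mm/d
ETc = Kc × ET₀ = 1.10 × 5.9353 = 6.5288 mm/d
Crop demand D = ETc × 30 d = 6.5288 × 30 = 195.864 mm
Pe = 0.80 × 35.3 = 28.240 mm
D − Pe = 195.864 − 28.240 = 167.624 mm
Gross irrigation = 167.624 / 0.73 = 229.622 mm

230 mm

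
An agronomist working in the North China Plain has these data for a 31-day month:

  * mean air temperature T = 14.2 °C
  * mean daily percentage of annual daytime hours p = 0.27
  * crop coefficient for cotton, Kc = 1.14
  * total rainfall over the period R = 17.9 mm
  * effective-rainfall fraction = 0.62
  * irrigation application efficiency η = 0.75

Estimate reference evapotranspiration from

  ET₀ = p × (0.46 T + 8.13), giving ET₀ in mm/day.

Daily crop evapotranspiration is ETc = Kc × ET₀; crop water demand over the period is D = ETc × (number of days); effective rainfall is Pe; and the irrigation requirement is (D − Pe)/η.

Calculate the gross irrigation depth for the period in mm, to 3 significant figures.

ET₀ = 0.27 × (0.46 × 14.2 + 8.13) = 0.27 × 14.662 = 3.9587 mm/d
ETc = Kc × ET₀ = 1.14 × 3.9587 = 4.5129 mm/d
Crop demand D = ETc × 31 d = 4.5129 × 31 = 139.900 mm
Pe = 0.62 × 17.9 = 11.098 mm
D − Pe = 139.900 − 11.098 = 128.802 mm
Gross irrigation = 128.802 / 0.75 = 171.736 mm

172 mm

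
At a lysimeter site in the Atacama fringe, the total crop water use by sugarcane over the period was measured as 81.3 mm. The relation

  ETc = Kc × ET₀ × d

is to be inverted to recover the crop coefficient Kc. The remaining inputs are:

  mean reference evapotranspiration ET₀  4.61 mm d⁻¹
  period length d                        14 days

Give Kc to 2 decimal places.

ETc = Kc × ET₀ × d  ⇒  Kc = ETc / (ET₀ × d)
Kc = 81.3 / (4.61 × 14) = 81.3 / 64.54 = 1.2597

1.26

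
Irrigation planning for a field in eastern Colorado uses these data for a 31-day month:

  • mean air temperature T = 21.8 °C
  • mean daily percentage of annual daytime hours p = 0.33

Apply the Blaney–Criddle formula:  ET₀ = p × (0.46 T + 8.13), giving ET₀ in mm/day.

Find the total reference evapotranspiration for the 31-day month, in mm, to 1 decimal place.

ET₀ = 0.33 × (0.46 × 21.8 + 8.13) = 0.33 × 18.158 = 5.9921 mm/d
Monthly total = 5.9921 × 31 = 185.755 mm

185.8 mm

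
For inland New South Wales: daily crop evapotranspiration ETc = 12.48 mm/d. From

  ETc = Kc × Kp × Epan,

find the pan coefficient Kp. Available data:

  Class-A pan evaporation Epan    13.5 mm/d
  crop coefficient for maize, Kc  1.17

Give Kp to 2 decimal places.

0.79

ETc = Kc × Kp × Epan  ⇒  Kp = ETc / (Kc × Epan)
Kp = 12.48 / (1.17 × 13.5) = 12.48 / 15.795 = 0.7901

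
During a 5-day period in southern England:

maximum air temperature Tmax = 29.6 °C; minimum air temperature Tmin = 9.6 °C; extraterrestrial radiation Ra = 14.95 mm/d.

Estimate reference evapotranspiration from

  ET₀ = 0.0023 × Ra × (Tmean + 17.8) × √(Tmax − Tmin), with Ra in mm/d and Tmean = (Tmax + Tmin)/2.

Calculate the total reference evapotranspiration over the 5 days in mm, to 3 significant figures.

Tmean = (29.6 + 9.6)/2 = 19.60 °C
ET₀ = 0.0023 × 14.95 × (19.60 + 17.8) × √20.0 = 0.0023 × 14.95 × 37.40 × 4.4721 = 5.7511 mm/d
Over 5 days: 5.7511 × 5 = 28.756 mm

28.8 mm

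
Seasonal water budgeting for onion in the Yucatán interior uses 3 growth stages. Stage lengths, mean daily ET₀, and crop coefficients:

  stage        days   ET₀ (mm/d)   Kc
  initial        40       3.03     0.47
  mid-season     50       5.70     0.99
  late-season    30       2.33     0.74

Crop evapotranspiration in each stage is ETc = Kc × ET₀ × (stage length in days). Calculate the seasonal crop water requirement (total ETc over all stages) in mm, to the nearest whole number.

391 mm

initial: 0.47 × 3.03 × 40 = 56.96 mm
mid-season: 0.99 × 5.70 × 50 = 282.15 mm
late-season: 0.74 × 2.33 × 30 = 51.73 mm
Seasonal total = 390.84 mm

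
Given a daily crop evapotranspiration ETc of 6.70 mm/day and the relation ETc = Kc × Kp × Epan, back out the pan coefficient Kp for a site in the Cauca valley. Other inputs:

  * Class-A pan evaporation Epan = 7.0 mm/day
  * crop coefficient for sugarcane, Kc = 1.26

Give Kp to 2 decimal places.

0.76

ETc = Kc × Kp × Epan  ⇒  Kp = ETc / (Kc × Epan)
Kp = 6.70 / (1.26 × 7.0) = 6.70 / 8.820 = 0.7596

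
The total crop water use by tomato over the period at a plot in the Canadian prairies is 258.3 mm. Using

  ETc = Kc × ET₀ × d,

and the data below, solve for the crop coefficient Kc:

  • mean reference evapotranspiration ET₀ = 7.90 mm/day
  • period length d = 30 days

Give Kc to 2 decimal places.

ETc = Kc × ET₀ × d  ⇒  Kc = ETc / (ET₀ × d)
Kc = 258.3 / (7.90 × 30) = 258.3 / 237.00 = 1.0899

1.09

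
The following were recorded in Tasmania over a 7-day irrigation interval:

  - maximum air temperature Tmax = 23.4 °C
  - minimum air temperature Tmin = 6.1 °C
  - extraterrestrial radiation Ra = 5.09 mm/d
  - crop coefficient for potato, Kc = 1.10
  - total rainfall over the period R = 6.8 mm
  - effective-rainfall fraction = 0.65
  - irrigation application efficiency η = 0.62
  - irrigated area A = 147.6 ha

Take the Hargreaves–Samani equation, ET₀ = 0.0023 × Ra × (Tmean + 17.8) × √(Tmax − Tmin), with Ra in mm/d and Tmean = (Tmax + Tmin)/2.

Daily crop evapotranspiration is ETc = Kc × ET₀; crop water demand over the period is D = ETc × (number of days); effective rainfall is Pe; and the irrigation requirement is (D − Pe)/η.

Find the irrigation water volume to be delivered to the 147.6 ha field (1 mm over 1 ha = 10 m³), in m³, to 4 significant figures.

Tmean = (23.4 + 6.1)/2 = 14.75 °C
ET₀ = 0.0023 × 5.09 × (14.75 + 17.8) × √17.3 = 0.0023 × 5.09 × 32.55 × 4.1593 = 1.5850 mm/d
ETc = Kc × ET₀ = 1.10 × 1.5850 = 1.7435 mm/d
Crop demand D = ETc × 7 d = 1.7435 × 7 = 12.205 mm
Pe = 0.65 × 6.8 = 4.420 mm
D − Pe = 12.205 − 4.420 = 7.785 mm
Gross irrigation = 7.785 / 0.62 = 12.556 mm
Volume = 12.556 mm × 147.6 ha × 10 = 18532.7 m³

18530 m³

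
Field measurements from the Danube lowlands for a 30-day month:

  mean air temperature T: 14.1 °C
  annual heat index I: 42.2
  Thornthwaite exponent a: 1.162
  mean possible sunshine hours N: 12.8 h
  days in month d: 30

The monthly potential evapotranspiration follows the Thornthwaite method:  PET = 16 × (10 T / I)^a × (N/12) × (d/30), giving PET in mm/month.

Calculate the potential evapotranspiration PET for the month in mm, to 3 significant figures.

10T/I = 10 × 14.1 / 42.2 = 3.3412
(10T/I)^a = 3.3412^1.162 = 4.0623
Uncorrected PET = 16 × 4.0623 = 64.997 mm
Correction = (N/12)(d/30) = (12.8/12)(30/30) = 1.0667
PET = 64.997 × 1.0667 = 69.332 mm/month

69.3 mm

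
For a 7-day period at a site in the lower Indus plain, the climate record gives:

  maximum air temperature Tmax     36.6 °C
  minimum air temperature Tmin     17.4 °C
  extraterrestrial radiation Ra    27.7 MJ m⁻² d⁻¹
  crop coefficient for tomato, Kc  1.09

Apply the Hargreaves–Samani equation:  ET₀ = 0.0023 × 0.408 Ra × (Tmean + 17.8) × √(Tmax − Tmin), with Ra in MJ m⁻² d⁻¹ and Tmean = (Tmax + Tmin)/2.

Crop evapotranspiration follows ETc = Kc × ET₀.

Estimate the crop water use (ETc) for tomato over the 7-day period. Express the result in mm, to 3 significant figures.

38.9 mm

Tmean = (36.6 + 17.4)/2 = 27.00 °C
0.408 Ra = 0.408 × 27.7 = 11.3016 mm/d equivalent
ET₀ = 0.0023 × 11.3016 × (27.00 + 17.8) × √19.2 = 0.0023 × 11.3016 × 44.80 × 4.3818 = 5.1027 mm/d
ETc = Kc × ET₀ = 1.09 × 5.1027 = 5.5619 mm/d
Over 7 days: 5.5619 × 7 = 38.933 mm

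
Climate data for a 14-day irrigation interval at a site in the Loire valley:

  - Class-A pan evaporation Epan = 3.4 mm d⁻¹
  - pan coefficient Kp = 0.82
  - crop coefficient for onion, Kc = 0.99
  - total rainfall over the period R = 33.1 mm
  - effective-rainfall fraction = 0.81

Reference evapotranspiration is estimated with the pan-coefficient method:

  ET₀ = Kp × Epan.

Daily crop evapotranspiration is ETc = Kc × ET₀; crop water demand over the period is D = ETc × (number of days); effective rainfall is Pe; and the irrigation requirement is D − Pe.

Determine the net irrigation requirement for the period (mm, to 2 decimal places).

ET₀ = 0.82 × 3.4 = 2.7880 mm/d
ETc = Kc × ET₀ = 0.99 × 2.7880 = 2.7601 mm/d
Crop demand D = ETc × 14 d = 2.7601 × 14 = 38.641 mm
Pe = 0.81 × 33.1 = 26.811 mm
D − Pe = 38.641 − 26.811 = 11.830 mm

11.83 mm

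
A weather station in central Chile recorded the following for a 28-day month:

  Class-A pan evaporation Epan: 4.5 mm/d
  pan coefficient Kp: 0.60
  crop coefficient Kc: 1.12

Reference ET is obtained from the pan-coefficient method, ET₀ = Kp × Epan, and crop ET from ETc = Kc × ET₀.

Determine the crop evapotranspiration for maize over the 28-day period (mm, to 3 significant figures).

84.7 mm

ET₀ = 0.60 × 4.5 = 2.7000 mm/d
ETc = Kc × ET₀ = 1.12 × 2.7000 = 3.0240 mm/d
Over 28 days: 3.0240 × 28 = 84.672 mm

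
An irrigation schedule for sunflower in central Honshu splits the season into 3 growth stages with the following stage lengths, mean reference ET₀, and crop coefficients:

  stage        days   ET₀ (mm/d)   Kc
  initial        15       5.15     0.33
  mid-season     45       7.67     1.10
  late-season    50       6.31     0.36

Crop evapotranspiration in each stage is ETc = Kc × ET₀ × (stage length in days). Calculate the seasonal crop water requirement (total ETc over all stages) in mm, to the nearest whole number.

519 mm

initial: 0.33 × 5.15 × 15 = 25.49 mm
mid-season: 1.10 × 7.67 × 45 = 379.67 mm
late-season: 0.36 × 6.31 × 50 = 113.58 mm
Seasonal total = 518.74 mm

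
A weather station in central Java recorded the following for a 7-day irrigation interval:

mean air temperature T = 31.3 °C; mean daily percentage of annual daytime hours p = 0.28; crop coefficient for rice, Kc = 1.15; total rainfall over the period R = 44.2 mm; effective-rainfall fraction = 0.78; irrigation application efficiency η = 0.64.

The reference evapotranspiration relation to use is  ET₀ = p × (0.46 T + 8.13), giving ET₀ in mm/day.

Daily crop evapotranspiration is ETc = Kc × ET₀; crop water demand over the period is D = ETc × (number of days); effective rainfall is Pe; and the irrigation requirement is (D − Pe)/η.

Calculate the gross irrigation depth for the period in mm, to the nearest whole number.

ET₀ = 0.28 × (0.46 × 31.3 + 8.13) = 0.28 × 22.528 = 6.3078 mm/d
ETc = Kc × ET₀ = 1.15 × 6.3078 = 7.2540 mm/d
Crop demand D = ETc × 7 d = 7.2540 × 7 = 50.778 mm
Pe = 0.78 × 44.2 = 34.476 mm
D − Pe = 50.778 − 34.476 = 16.302 mm
Gross irrigation = 16.302 / 0.64 = 25.472 mm

25 mm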